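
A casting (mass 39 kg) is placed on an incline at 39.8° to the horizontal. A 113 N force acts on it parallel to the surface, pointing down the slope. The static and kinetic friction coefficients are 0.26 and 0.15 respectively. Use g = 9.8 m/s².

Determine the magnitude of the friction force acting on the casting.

f ≈ 44 N (up the incline)

Normal force: N = m g cos θ = 39 × 9.8 × cos 39.8° = 293.6 N.
Parallel to the incline, ΣF = 0 gives f = m g sin θ + P = 244.6 + 113 = 357.6 N (up-slope positive).
Static friction can supply at most μ_s N = 76.35 N.
|357.6| exceeds 76.35 N, so the casting slips down-slope; friction is kinetic, f = μ_k N = 0.15×293.6 = 44 N.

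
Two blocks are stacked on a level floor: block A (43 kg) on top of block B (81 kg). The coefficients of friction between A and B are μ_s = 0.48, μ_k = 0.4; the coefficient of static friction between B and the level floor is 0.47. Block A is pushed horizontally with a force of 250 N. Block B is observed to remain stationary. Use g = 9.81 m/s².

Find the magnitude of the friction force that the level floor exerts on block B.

Normal force at the A–B interface: N₁ = m_A g = 421.8 N.
Maximum static friction on A from B: μ_s N₁ = 0.48×421.8 = 202.5 N.
Since P = 250 N > 202.5 N, A slides on B; the A–B friction is kinetic: f₁ = μ_k N₁ = 0.4×421.8 = 169 N.
B experiences an equal 169 N forward from A (third law). B is in equilibrium, so the floor supplies f₂ = 169 N of static friction (limit μ_s(m_A+m_B)g = 571.7 N, not exceeded).

f ≈ 169 N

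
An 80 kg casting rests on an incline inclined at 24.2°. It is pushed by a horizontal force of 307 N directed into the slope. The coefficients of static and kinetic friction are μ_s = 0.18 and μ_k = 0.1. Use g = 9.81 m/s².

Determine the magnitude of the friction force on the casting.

Resolve perpendicular to the incline: N = m g cos θ + P sin θ = 80×9.81×cos 24.2° + 307×sin 24.2° = 841.7 N.
Along the incline, the net driving force (taking up-slope positive) is P cos θ − m g sin θ = 280 − 321.7 = -41.69 N, so equilibrium requires friction f = 41.69 N (up-slope).
Maximum static friction: μ_s N = 0.18 × 841.7 = 151.5 N.
|f_req| = 41.69 ≤ 151.5 N → the casting is in equilibrium; friction equals the required value.

f ≈ 41.7 N (up the incline)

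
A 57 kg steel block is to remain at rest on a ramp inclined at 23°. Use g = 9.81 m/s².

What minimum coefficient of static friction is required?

μ_s,min ≈ 0.424

At the slip threshold m g sin θ = μ_s m g cos θ, so μ_s,min = tan θ.
μ_s,min = tan 23° = 0.424.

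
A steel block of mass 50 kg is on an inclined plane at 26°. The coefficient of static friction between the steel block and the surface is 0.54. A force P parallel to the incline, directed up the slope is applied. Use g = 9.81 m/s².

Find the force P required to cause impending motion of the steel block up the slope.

At impending motion up the slope, friction acts down-slope at its limit: f = μ_s N.
P is parallel to the surface, so N = m g cos θ = 441 N.
Along the incline: P = m g sin θ + μ_s N = 215 + 0.54×441 = 453 N.

P ≈ 453 N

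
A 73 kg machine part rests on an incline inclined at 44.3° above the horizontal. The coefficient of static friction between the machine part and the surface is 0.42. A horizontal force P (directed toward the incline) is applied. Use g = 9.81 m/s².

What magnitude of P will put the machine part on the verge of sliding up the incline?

At impending motion up the slope, friction acts down-slope at its limit: f = μ_s N.
Perpendicular to the incline: N = m g cos θ + P sin θ.
Along the incline: P cos θ = m g sin θ + μ_s N = m g sin θ + μ_s (m g cos θ + P sin θ).
Solving, P (cos θ − μ_s sin θ) = m g (sin θ + μ_s cos θ), so P = 73×9.81×(sin 44.3° + 0.42 cos 44.3°)/(cos 44.3° − 0.42 sin 44.3°) = 716×0.999/0.4224 = 1690 N.

P ≈ 1690 N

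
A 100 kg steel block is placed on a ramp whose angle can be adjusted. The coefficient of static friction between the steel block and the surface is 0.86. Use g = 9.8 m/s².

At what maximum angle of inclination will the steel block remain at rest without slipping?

θ_max ≈ 40.7°

At the slip threshold, m g sin θ = μ_s · m g cos θ, so tan θ = μ_s.
θ_max = arctan(0.86) = 40.7°.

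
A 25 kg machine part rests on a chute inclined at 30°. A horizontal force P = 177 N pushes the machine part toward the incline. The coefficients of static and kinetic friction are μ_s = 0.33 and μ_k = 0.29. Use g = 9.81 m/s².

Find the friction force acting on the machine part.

f ≈ 30.7 N (down the incline)

The horizontal push has a component P sin θ into the surface, so N = m g cos θ + P sin θ = 212.4 + 88.5 = 300.9 N.
Along the incline, the net driving force (taking up-slope positive) is P cos θ − m g sin θ = 153.3 − 122.6 = 30.66 N, so equilibrium requires friction f = -30.66 N (down-slope).
The limit of static friction is μ_s N = 99.29 N.
|f_req| = 30.66 ≤ 99.29 N → the machine part is in equilibrium; friction equals the required value.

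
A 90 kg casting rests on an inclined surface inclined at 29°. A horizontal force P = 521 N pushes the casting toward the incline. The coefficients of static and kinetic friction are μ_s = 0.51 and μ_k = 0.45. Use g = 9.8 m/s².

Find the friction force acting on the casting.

f ≈ 28.1 N (down the incline)

Normal direction: N = m g cos θ + P sin θ = 1024 N.
Along the incline, the net driving force (taking up-slope positive) is P cos θ − m g sin θ = 455.7 − 427.6 = 28.07 N, so equilibrium requires friction f = -28.07 N (down-slope).
The limit of static friction is μ_s N = 522.2 N.
Since 28.07 N is within the 522.2 N limit, the casting stays put and friction is exactly 28.1 N.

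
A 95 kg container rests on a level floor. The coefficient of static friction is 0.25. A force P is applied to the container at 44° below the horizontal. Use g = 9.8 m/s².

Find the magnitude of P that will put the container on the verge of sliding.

P ≈ 427 N

N = m g + P sin α (the push presses the container into the level floor).
At impending slip, P cos α = μ_s N = μ_s (m g + P sin α).
Solving: P (cos α − μ_s sin α) = μ_s m g → P = 0.25×931/(cos 44° − 0.25 sin 44°) = 233/0.5457 = 427 N.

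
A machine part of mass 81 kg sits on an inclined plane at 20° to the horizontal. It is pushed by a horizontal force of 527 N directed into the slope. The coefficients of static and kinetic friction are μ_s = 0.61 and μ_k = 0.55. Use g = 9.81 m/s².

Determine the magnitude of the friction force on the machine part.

f ≈ 223 N (down the incline)

The horizontal push has a component P sin θ into the surface, so N = m g cos θ + P sin θ = 746.7 + 180.2 = 926.9 N.
Parallel to the incline: P cos θ − m g sin θ = 495.2 − 271.8 = 223.4 N; the friction needed to balance this is 223.4 N acting down the slope.
Maximum static friction: μ_s N = 0.61 × 926.9 = 565.4 N.
Since 223.4 N is within the 565.4 N limit, the machine part stays put and friction is exactly 223 N.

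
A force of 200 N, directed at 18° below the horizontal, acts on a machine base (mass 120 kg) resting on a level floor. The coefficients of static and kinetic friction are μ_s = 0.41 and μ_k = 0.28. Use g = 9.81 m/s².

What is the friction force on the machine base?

N = m g + P sin α = 1177 + 200×sin 18° = 1239 N.
For equilibrium, f = P cos α = 200×cos 18° = 190.2 N.
The static-friction limit is μ_s N = 508 N.
190.2 ≤ 508 N → static; friction equals the required 190 N.

f ≈ 190 N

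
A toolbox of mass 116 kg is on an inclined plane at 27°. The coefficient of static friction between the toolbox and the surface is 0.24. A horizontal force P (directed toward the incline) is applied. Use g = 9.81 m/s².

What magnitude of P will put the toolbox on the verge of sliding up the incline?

P ≈ 972 N

At impending motion up the slope, friction acts down-slope at its limit: f = μ_s N.
Perpendicular to the incline: N = m g cos θ + P sin θ.
Along the incline: P cos θ = m g sin θ + μ_s N = m g sin θ + μ_s (m g cos θ + P sin θ).
Solving, P (cos θ − μ_s sin θ) = m g (sin θ + μ_s cos θ), so P = 116×9.81×(sin 27° + 0.24 cos 27°)/(cos 27° − 0.24 sin 27°) = 1140×0.6678/0.782 = 972 N.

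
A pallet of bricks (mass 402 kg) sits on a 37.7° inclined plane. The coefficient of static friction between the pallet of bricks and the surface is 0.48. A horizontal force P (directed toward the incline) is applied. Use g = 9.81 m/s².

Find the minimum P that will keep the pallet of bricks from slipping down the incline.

The pallet of bricks tends to slide down (tan θ > μ_s), so at the point of impending slip friction acts up-slope at its limit: f = μ_s N.
Perpendicular to the incline: N = m g cos θ + P sin θ.
Along the incline: P cos θ + μ_s N = m g sin θ, i.e. P cos θ + μ_s (m g cos θ + P sin θ) = m g sin θ.
Solving, P (cos θ + μ_s sin θ) = m g (sin θ − μ_s cos θ), so P = 3940×0.2317/1.085 = 842 N.

P_min ≈ 842 N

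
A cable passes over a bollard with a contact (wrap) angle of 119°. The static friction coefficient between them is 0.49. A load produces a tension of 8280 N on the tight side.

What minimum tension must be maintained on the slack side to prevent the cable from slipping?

T_min ≈ 2990 N

Capstan equation at impending slip: T_tight/T_slack = e^{μβ}.
β = 119° = 2.077 rad; e^{μβ} = e^{0.49×2.077} = 2.767.
T_slack = T_tight / e^{μβ} = 8280 / 2.767 = 2990 N.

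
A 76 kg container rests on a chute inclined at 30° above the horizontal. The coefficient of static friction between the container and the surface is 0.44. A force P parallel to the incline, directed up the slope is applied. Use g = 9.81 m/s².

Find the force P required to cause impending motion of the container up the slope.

P ≈ 657 N

At impending motion up the slope, friction acts down-slope at its limit: f = μ_s N.
P is parallel to the surface, so N = m g cos θ = 646 N.
Along the incline: P = m g sin θ + μ_s N = 373 + 0.44×646 = 657 N.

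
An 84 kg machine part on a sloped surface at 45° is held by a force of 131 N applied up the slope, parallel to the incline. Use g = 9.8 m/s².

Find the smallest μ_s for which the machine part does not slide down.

N = m g cos θ = 582.1 N.
Friction must make up the shortfall along the incline: f = m g sin θ − P = 582.1 − 131 = 451.1 N.
At the threshold f = μ_s N, so μ_s,min = 451.1/582.1 = 0.775.

μ_s,min ≈ 0.775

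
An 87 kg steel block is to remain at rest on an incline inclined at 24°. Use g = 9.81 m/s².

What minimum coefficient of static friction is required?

At the slip threshold m g sin θ = μ_s m g cos θ, so μ_s,min = tan θ.
μ_s,min = tan 24° = 0.445.

μ_s,min ≈ 0.445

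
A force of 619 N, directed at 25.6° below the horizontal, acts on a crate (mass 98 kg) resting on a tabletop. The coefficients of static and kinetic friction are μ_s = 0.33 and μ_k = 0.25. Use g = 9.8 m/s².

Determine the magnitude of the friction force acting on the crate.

f ≈ 307 N

The vertical component of P adds to the normal force: N = m g + P sin α = 960.4 + 267.5 = 1228 N.
For equilibrium, f = P cos α = 619×cos 25.6° = 558.2 N.
μ_s N = 0.33 × 1228 = 405.2 N.
558.2 > 405.2 N → the crate slides; f = μ_k N = 0.25×1228 = 307 N.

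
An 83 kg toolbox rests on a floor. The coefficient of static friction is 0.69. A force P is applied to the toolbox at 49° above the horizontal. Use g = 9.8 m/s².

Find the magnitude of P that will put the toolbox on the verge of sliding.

P ≈ 477 N

N = m g − P sin α (the pull lifts the toolbox).
At impending slip, P cos α = μ_s N = μ_s (m g − P sin α).
Solving: P (cos α + μ_s sin α) = μ_s m g → P = 0.69×813/(cos 49° + 0.69 sin 49°) = 561/1.177 = 477 N.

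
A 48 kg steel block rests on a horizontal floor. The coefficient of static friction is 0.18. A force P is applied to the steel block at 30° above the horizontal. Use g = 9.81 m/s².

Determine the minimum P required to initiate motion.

P ≈ 88.7 N

N = m g − P sin α (the pull lifts the steel block).
At impending slip, P cos α = μ_s N = μ_s (m g − P sin α).
Solving: P (cos α + μ_s sin α) = μ_s m g → P = 0.18×471/(cos 30° + 0.18 sin 30°) = 84.8/0.956 = 88.7 N.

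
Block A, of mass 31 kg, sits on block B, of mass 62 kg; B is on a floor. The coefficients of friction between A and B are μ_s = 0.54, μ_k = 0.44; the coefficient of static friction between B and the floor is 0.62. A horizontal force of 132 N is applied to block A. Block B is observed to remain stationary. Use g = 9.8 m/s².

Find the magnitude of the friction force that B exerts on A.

Between the blocks, N₁ = m_A g = 303.8 N.
So the A–B interface can sustain at most μ_s N₁ = 164.1 N of static friction.
Since P = 132 N ≤ 164.1 N, A does not slip on B; friction on A equals P = 132 N.
By Newton's third law B feels 132 N forward from A. With B stationary, the floor's static friction on B balances it: f₂ = 132 N (well within μ_s(m_A+m_B)g = 565.1 N).

f ≈ 132 N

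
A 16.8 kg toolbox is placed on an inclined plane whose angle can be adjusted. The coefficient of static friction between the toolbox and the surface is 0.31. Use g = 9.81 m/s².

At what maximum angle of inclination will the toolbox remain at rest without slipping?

θ_max ≈ 17.2°

At the slip threshold, m g sin θ = μ_s · m g cos θ, so tan θ = μ_s.
θ_max = arctan(0.31) = 17.2°.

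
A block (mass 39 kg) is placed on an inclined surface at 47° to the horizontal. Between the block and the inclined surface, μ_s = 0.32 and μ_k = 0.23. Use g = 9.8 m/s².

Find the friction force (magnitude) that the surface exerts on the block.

Perpendicular to the surface, N = m g cos θ = 39·9.8·cos 47° = 260.7 N.
For equilibrium along the incline, friction must balance the weight component: f = m g sin θ = 279.5 N up the slope.
Maximum static friction available: μ_s N = 0.32 × 260.7 = 83.41 N.
|279.5| exceeds 83.41 N, so the block slips down-slope; friction is kinetic, f = μ_k N = 0.23×260.7 = 60 N.

f ≈ 60 N (up the incline)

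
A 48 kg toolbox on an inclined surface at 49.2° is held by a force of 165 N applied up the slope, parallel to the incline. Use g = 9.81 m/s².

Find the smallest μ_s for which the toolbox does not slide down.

N = m g cos θ = 307.7 N.
Friction must make up the shortfall along the incline: f = m g sin θ − P = 356.5 − 165 = 191.5 N.
At the threshold f = μ_s N, so μ_s,min = 191.5/307.7 = 0.622.

μ_s,min ≈ 0.622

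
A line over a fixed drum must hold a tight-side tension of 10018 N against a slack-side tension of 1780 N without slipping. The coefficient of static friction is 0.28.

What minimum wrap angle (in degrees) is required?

T₂/T₁ = e^{μβ} → β = ln(T₂/T₁)/μ.
β = ln(10018/1780)/0.28 = 1.728/0.28 = 6.171 rad.
In degrees: β = 6.171 × 180/π = 354°.

β_min ≈ 354°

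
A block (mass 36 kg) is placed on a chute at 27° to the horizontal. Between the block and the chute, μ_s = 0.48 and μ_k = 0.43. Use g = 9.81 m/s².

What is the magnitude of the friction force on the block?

f ≈ 135 N (up the incline)

Perpendicular to the surface, N = m g cos θ = 36·9.81·cos 27° = 314.7 N.
For equilibrium along the incline, friction must balance the weight component: f = m g sin θ = 160.3 N up the slope.
Maximum static friction available: μ_s N = 0.48 × 314.7 = 151 N.
Since |160.3| > 151 N, static friction cannot hold it; the block slides down the incline and kinetic friction applies: f = μ_k N = 0.43 × 314.7 = 135 N.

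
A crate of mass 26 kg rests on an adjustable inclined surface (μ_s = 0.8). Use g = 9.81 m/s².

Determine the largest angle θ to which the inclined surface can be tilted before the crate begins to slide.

θ_max ≈ 38.7°

At the slip threshold, m g sin θ = μ_s · m g cos θ, so tan θ = μ_s.
θ_max = arctan(0.8) = 38.7°.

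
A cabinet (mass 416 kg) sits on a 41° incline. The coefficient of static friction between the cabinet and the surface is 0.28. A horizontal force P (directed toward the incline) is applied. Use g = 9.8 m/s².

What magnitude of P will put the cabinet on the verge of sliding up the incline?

At impending motion up the slope, friction acts down-slope at its limit: f = μ_s N.
Perpendicular to the incline: N = m g cos θ + P sin θ.
Along the incline: P cos θ = m g sin θ + μ_s N = m g sin θ + μ_s (m g cos θ + P sin θ).
Solving, P (cos θ − μ_s sin θ) = m g (sin θ + μ_s cos θ), so P = 416×9.8×(sin 41° + 0.28 cos 41°)/(cos 41° − 0.28 sin 41°) = 4080×0.8674/0.571 = 6190 N.

P ≈ 6190 N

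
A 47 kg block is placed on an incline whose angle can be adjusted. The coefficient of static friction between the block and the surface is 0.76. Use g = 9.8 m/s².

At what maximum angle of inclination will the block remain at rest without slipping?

θ_max ≈ 37.2°

At the slip threshold, m g sin θ = μ_s · m g cos θ, so tan θ = μ_s.
θ_max = arctan(0.76) = 37.2°.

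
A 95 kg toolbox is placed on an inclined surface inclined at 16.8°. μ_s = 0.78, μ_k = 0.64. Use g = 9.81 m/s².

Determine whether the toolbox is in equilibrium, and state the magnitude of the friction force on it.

N = m g cos θ = 892 N.
Down-slope weight component: m g sin θ = 269 N.
μ_s N = 696 N.
269 ≤ 696 N, so it stays put; friction = 269 N.

f ≈ 269 N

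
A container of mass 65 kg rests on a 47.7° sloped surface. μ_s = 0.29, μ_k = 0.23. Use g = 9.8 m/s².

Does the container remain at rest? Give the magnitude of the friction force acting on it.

N = m g cos θ = 429 N.
Down-slope weight component: m g sin θ = 471 N.
μ_s N = 124 N.
471 > 124 N, so it slides; kinetic friction f = μ_k N = 0.23×429 = 98.6 N.

f ≈ 98.6 N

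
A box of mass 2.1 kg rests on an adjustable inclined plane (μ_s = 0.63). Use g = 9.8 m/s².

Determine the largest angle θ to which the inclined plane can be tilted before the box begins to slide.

θ_max ≈ 32.2°

At the slip threshold, m g sin θ = μ_s · m g cos θ, so tan θ = μ_s.
θ_max = arctan(0.63) = 32.2°.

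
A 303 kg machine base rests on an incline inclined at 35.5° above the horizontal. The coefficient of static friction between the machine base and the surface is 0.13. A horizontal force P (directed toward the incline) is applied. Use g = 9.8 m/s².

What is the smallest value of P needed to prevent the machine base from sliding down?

P_min ≈ 1590 N

The machine base tends to slide down (tan θ > μ_s), so at the point of impending slip friction acts up-slope at its limit: f = μ_s N.
Perpendicular to the incline: N = m g cos θ + P sin θ.
Along the incline: P cos θ + μ_s N = m g sin θ, i.e. P cos θ + μ_s (m g cos θ + P sin θ) = m g sin θ.
Solving, P (cos θ + μ_s sin θ) = m g (sin θ − μ_s cos θ), so P = 2970×0.4749/0.8896 = 1590 N.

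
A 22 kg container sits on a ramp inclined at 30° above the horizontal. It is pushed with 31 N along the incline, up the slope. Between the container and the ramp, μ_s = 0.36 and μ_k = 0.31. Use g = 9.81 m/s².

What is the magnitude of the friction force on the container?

f ≈ 57.9 N (up the incline)

Normal force: N = m g cos θ = 22 × 9.81 × cos 30° = 186.9 N.
The friction needed for equilibrium is m g sin θ − P = 107.9 − 31 = 76.91 N, measured positive up-slope.
The static-friction ceiling is μ_s N = 0.36 × 186.9 = 67.29 N.
Since |76.91| > 67.29 N, static friction cannot hold it; the container slides down the incline and kinetic friction applies: f = μ_k N = 0.31 × 186.9 = 57.9 N.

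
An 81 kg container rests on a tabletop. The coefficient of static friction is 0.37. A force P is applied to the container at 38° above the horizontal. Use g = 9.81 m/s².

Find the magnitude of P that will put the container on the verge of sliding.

N = m g − P sin α (the pull lifts the container).
At impending slip, P cos α = μ_s N = μ_s (m g − P sin α).
Solving: P (cos α + μ_s sin α) = μ_s m g → P = 0.37×795/(cos 38° + 0.37 sin 38°) = 294/1.016 = 289 N.

P ≈ 289 N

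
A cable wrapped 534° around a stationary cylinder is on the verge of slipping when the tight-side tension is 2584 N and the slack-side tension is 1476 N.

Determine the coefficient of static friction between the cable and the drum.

T₂/T₁ = e^{μβ} → μ = ln(T₂/T₁)/β.
β = 534° = 9.32 rad.
μ = ln(2584/1476)/9.32 = ln(1.751)/9.32 = 0.0601.

μ ≈ 0.0601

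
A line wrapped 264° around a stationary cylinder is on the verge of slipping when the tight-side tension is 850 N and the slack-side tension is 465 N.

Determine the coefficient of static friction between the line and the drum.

μ ≈ 0.131

T₂/T₁ = e^{μβ} → μ = ln(T₂/T₁)/β.
β = 264° = 4.608 rad.
μ = ln(850/465)/4.608 = ln(1.828)/4.608 = 0.131.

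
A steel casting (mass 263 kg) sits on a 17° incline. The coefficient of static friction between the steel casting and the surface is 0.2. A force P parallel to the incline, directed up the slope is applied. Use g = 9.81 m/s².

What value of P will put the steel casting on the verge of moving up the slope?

At impending motion up the slope, friction acts down-slope at its limit: f = μ_s N.
P is parallel to the surface, so N = m g cos θ = 2470 N.
Along the incline: P = m g sin θ + μ_s N = 754 + 0.2×2470 = 1250 N.

P ≈ 1250 N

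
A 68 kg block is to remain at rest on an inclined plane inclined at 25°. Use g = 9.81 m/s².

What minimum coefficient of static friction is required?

At the slip threshold m g sin θ = μ_s m g cos θ, so μ_s,min = tan θ.
μ_s,min = tan 25° = 0.466.

μ_s,min ≈ 0.466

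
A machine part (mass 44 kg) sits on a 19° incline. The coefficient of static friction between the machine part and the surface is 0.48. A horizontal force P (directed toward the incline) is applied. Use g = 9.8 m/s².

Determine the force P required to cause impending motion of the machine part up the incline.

At impending motion up the slope, friction acts down-slope at its limit: f = μ_s N.
Perpendicular to the incline: N = m g cos θ + P sin θ.
Along the incline: P cos θ = m g sin θ + μ_s N = m g sin θ + μ_s (m g cos θ + P sin θ).
Solving, P (cos θ − μ_s sin θ) = m g (sin θ + μ_s cos θ), so P = 44×9.8×(sin 19° + 0.48 cos 19°)/(cos 19° − 0.48 sin 19°) = 431×0.7794/0.7892 = 426 N.

P ≈ 426 N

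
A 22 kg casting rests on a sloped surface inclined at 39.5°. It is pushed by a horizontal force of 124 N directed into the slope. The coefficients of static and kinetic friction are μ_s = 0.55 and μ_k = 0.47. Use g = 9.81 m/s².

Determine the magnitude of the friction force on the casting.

f ≈ 41.6 N (up the incline)

The horizontal push has a component P sin θ into the surface, so N = m g cos θ + P sin θ = 166.5 + 78.87 = 245.4 N.
Along the incline, the net driving force (taking up-slope positive) is P cos θ − m g sin θ = 95.68 − 137.3 = -41.6 N, so equilibrium requires friction f = 41.6 N (up-slope).
Maximum static friction: μ_s N = 0.55 × 245.4 = 135 N.
Since 41.6 N is within the 135 N limit, the casting stays put and friction is exactly 41.6 N.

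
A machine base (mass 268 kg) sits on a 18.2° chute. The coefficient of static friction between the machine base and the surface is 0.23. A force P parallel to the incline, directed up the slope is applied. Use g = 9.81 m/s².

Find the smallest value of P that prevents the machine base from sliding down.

P_min ≈ 247 N

The machine base tends to slide down (tan θ > μ_s), so at the point of impending slip friction acts up-slope at its limit: f = μ_s N.
P is parallel to the surface, so N = m g cos θ = 2500 N.
Along the incline: P + μ_s N = m g sin θ, so P = 821 − 0.23×2500 = 247 N.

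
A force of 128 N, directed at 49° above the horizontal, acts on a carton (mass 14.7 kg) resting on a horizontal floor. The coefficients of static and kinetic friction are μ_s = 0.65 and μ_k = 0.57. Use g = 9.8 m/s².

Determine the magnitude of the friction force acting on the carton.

f ≈ 27.1 N

N = m g − P sin α = 144.1 − 128×sin 49° = 47.46 N.
Horizontally, friction must balance P cos α = 83.98 N.
The static-friction limit is μ_s N = 30.85 N.
The required friction exceeds μ_s N, so the carton moves and f = μ_k N = 27.1 N.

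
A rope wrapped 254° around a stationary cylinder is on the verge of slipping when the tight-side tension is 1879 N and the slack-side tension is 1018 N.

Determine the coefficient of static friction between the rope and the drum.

T₂/T₁ = e^{μβ} → μ = ln(T₂/T₁)/β.
β = 254° = 4.433 rad.
μ = ln(1879/1018)/4.433 = ln(1.846)/4.433 = 0.138.

μ ≈ 0.138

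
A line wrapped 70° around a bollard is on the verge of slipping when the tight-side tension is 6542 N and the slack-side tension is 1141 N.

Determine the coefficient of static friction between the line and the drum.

μ ≈ 1.43

T₂/T₁ = e^{μβ} → μ = ln(T₂/T₁)/β.
β = 70° = 1.222 rad.
μ = ln(6542/1141)/1.222 = ln(5.734)/1.222 = 1.43.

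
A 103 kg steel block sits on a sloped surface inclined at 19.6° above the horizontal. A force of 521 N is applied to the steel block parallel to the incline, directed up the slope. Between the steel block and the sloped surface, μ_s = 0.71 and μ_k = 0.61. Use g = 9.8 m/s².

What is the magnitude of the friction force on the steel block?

f ≈ 182 N (down the incline)

Normal force: N = m g cos θ = 103 × 9.8 × cos 19.6° = 950.9 N.
Parallel to the incline, ΣF = 0 gives f = m g sin θ − P = 338.6 − 521 = -182.4 N (up-slope positive).
Maximum static friction available: μ_s N = 0.71 × 950.9 = 675.1 N.
Since |-182.4| ≤ 675.1 N, static friction is sufficient; f equals the required value, not μ_s N.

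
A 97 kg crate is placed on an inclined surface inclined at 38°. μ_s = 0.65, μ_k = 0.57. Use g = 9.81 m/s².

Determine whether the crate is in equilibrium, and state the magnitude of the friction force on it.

N = m g cos θ = 750 N.
Down-slope weight component: m g sin θ = 586 N.
μ_s N = 487 N.
586 > 487 N, so it slides; kinetic friction f = μ_k N = 0.57×750 = 427 N.

f ≈ 427 N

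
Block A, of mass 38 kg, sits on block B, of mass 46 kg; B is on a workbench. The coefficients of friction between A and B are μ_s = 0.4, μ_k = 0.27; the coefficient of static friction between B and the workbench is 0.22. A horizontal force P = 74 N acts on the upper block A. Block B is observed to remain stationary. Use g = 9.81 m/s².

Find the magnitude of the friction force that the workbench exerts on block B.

f ≈ 74 N

The normal force B exerts on A is simply A's weight, N₁ = 372.8 N.
So the A–B interface can sustain at most μ_s N₁ = 149.1 N of static friction.
Since P = 74 N ≤ 149.1 N, A does not slip on B; friction on A equals P = 74 N.
B experiences an equal 74 N forward from A (third law). B is in equilibrium, so the floor supplies f₂ = 74 N of static friction (limit μ_s(m_A+m_B)g = 181.3 N, not exceeded).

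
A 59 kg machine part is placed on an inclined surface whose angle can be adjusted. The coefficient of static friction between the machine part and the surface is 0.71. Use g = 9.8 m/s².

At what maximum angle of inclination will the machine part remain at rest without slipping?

At the slip threshold, m g sin θ = μ_s · m g cos θ, so tan θ = μ_s.
θ_max = arctan(0.71) = 35.4°.

θ_max ≈ 35.4°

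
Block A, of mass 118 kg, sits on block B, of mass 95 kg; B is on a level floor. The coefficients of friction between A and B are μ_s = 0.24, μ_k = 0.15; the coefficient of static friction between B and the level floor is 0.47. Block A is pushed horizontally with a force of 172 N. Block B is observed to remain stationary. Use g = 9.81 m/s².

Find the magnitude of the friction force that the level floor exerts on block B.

f ≈ 172 N

Normal force at the A–B interface: N₁ = m_A g = 1158 N.
Maximum static friction on A from B: μ_s N₁ = 0.24×1158 = 277.8 N.
P = 172 N is within that limit, so A and B move together (both at rest); the A–B friction is simply f₁ = P = 172 N.
B experiences an equal 172 N forward from A (third law). B is in equilibrium, so the floor supplies f₂ = 172 N of static friction (limit μ_s(m_A+m_B)g = 982.1 N, not exceeded).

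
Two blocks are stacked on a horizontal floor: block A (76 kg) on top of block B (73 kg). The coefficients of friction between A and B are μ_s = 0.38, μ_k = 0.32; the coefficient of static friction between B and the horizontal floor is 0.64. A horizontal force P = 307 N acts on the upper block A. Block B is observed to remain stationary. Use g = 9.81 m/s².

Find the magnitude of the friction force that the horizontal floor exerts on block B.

f ≈ 239 N

The normal force B exerts on A is simply A's weight, N₁ = 745.6 N.
So the A–B interface can sustain at most μ_s N₁ = 283.3 N of static friction.
P = 307 N exceeds that limit, so A slips over B and the interface friction becomes kinetic: f₁ = μ_k N₁ = 0.32×745.6 = 239 N.
B experiences an equal 239 N forward from A (third law). B is in equilibrium, so the floor supplies f₂ = 239 N of static friction (limit μ_s(m_A+m_B)g = 935.5 N, not exceeded).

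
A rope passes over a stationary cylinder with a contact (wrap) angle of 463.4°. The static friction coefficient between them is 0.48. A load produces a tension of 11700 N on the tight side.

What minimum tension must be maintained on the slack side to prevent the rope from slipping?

T_min ≈ 241 N

Capstan equation at impending slip: T_tight/T_slack = e^{μβ}.
β = 463.4° = 8.088 rad; e^{μβ} = e^{0.48×8.088} = 48.53.
T_slack = T_tight / e^{μβ} = 11700 / 48.53 = 241 N.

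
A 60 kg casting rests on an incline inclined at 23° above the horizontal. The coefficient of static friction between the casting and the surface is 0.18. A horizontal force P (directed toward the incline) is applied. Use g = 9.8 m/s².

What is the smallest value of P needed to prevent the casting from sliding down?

P_min ≈ 134 N

The casting tends to slide down (tan θ > μ_s), so at the point of impending slip friction acts up-slope at its limit: f = μ_s N.
Perpendicular to the incline: N = m g cos θ + P sin θ.
Along the incline: P cos θ + μ_s N = m g sin θ, i.e. P cos θ + μ_s (m g cos θ + P sin θ) = m g sin θ.
Solving, P (cos θ + μ_s sin θ) = m g (sin θ − μ_s cos θ), so P = 588×0.225/0.9908 = 134 N.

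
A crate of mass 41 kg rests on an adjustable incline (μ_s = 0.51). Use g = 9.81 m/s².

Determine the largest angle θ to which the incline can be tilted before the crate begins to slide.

θ_max ≈ 27°

At the slip threshold, m g sin θ = μ_s · m g cos θ, so tan θ = μ_s.
θ_max = arctan(0.51) = 27°.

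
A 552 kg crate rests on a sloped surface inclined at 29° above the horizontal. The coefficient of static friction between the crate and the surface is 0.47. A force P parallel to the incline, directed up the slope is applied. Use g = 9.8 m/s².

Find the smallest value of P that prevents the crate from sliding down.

The crate tends to slide down (tan θ > μ_s), so at the point of impending slip friction acts up-slope at its limit: f = μ_s N.
P is parallel to the surface, so N = m g cos θ = 4730 N.
Along the incline: P + μ_s N = m g sin θ, so P = 2620 − 0.47×4730 = 399 N.

P_min ≈ 399 N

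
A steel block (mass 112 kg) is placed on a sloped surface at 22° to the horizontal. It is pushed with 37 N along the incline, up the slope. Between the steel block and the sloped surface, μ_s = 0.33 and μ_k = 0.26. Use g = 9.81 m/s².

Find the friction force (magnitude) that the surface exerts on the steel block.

f ≈ 265 N (up the incline)

Normal force: N = m g cos θ = 112 × 9.81 × cos 22° = 1019 N.
For equilibrium along the incline the friction force must supply f = m g sin θ − P = 411.6 − 37 = 374.6 N (positive meaning up-slope).
The static-friction ceiling is μ_s N = 0.33 × 1019 = 336.2 N.
|374.6| exceeds 336.2 N, so the steel block slips down-slope; friction is kinetic, f = μ_k N = 0.26×1019 = 265 N.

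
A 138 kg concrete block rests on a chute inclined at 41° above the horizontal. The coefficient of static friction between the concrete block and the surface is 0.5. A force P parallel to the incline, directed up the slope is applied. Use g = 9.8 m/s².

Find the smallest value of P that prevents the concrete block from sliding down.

The concrete block tends to slide down (tan θ > μ_s), so at the point of impending slip friction acts up-slope at its limit: f = μ_s N.
P is parallel to the surface, so N = m g cos θ = 1020 N.
Along the incline: P + μ_s N = m g sin θ, so P = 887 − 0.5×1020 = 377 N.

P_min ≈ 377 N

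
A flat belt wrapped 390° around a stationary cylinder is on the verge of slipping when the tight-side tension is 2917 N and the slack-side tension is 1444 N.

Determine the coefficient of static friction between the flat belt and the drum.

μ ≈ 0.103

T₂/T₁ = e^{μβ} → μ = ln(T₂/T₁)/β.
β = 390° = 6.807 rad.
μ = ln(2917/1444)/6.807 = ln(2.02)/6.807 = 0.103.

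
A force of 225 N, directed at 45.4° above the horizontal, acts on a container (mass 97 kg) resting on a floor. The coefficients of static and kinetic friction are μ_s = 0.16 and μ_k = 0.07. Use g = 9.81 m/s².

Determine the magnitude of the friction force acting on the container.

f ≈ 55.4 N

N = m g − P sin α = 951.6 − 225×sin 45.4° = 791.4 N.
Horizontally, friction must balance P cos α = 158 N.
The static-friction limit is μ_s N = 126.6 N.
The required friction exceeds μ_s N, so the container moves and f = μ_k N = 55.4 N.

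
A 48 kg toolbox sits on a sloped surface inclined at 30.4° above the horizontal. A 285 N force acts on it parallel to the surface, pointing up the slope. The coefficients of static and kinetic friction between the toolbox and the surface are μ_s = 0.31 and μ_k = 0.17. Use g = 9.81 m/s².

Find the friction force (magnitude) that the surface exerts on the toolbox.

Normal force: N = m g cos θ = 48 × 9.81 × cos 30.4° = 406.1 N.
The friction needed for equilibrium is m g sin θ − P = 238.3 − 285 = -46.72 N, measured positive up-slope.
Static friction can supply at most μ_s N = 125.9 N.
Since |-46.72| ≤ 125.9 N, static friction is sufficient; f equals the required value, not μ_s N.

f ≈ 46.7 N (down the incline)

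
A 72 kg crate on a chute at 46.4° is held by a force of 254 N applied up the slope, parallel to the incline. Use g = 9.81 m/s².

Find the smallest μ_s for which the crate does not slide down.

μ_s,min ≈ 0.529

N = m g cos θ = 487.1 N.
Friction must make up the shortfall along the incline: f = m g sin θ − P = 511.5 − 254 = 257.5 N.
At the threshold f = μ_s N, so μ_s,min = 257.5/487.1 = 0.529.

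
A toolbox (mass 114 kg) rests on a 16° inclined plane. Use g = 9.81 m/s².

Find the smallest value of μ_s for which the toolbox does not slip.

μ_s,min ≈ 0.287

At the slip threshold m g sin θ = μ_s m g cos θ, so μ_s,min = tan θ.
μ_s,min = tan 16° = 0.287.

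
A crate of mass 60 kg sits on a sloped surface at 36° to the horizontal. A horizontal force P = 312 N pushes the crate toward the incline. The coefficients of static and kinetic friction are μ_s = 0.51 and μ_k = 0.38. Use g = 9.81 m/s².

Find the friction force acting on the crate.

f ≈ 93.6 N (up the incline)

Normal direction: N = m g cos θ + P sin θ = 659.6 N.
Along the incline, the net driving force (taking up-slope positive) is P cos θ − m g sin θ = 252.4 − 346 = -93.56 N, so equilibrium requires friction f = 93.56 N (up-slope).
Maximum static friction: μ_s N = 0.51 × 659.6 = 336.4 N.
Since 93.56 N is within the 336.4 N limit, the crate stays put and friction is exactly 93.6 N.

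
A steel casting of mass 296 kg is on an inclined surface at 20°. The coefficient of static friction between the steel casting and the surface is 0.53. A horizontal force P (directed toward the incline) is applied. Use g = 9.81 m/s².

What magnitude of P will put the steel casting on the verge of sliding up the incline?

At impending motion up the slope, friction acts down-slope at its limit: f = μ_s N.
Perpendicular to the incline: N = m g cos θ + P sin θ.
Along the incline: P cos θ = m g sin θ + μ_s N = m g sin θ + μ_s (m g cos θ + P sin θ).
Solving, P (cos θ − μ_s sin θ) = m g (sin θ + μ_s cos θ), so P = 296×9.81×(sin 20° + 0.53 cos 20°)/(cos 20° − 0.53 sin 20°) = 2900×0.8401/0.7584 = 3220 N.

P ≈ 3220 N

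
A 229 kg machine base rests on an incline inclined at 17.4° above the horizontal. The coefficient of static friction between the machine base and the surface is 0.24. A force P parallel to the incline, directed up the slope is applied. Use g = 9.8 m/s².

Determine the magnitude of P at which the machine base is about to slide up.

P ≈ 1190 N

At impending motion up the slope, friction acts down-slope at its limit: f = μ_s N.
P is parallel to the surface, so N = m g cos θ = 2140 N.
Along the incline: P = m g sin θ + μ_s N = 671 + 0.24×2140 = 1190 N.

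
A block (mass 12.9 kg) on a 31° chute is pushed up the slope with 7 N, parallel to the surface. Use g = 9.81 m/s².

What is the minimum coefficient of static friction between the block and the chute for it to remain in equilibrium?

N = m g cos θ = 108.5 N.
Friction must make up the shortfall along the incline: f = m g sin θ − P = 65.18 − 7 = 58.18 N.
At the threshold f = μ_s N, so μ_s,min = 58.18/108.5 = 0.536.

μ_s,min ≈ 0.536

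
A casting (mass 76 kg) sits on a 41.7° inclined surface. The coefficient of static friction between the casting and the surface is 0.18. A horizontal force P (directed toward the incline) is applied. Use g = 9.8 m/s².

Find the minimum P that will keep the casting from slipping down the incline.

P_min ≈ 456 N

The casting tends to slide down (tan θ > μ_s), so at the point of impending slip friction acts up-slope at its limit: f = μ_s N.
Perpendicular to the incline: N = m g cos θ + P sin θ.
Along the incline: P cos θ + μ_s N = m g sin θ, i.e. P cos θ + μ_s (m g cos θ + P sin θ) = m g sin θ.
Solving, P (cos θ + μ_s sin θ) = m g (sin θ − μ_s cos θ), so P = 745×0.5308/0.8664 = 456 N.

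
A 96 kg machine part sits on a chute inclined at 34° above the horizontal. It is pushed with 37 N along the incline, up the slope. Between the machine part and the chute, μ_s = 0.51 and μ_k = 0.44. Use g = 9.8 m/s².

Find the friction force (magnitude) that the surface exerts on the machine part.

The normal reaction is N = m g cos θ = 780 N.
Parallel to the incline, ΣF = 0 gives f = m g sin θ − P = 526.1 − 37 = 489.1 N (up-slope positive).
Maximum static friction available: μ_s N = 0.51 × 780 = 397.8 N.
Since |489.1| > 397.8 N, static friction cannot hold it; the machine part slides down the incline and kinetic friction applies: f = μ_k N = 0.44 × 780 = 343 N.

f ≈ 343 N (up the incline)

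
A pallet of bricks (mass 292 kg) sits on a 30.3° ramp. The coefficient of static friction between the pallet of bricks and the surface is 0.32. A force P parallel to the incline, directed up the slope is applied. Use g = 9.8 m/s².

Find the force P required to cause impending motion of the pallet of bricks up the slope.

P ≈ 2230 N

At impending motion up the slope, friction acts down-slope at its limit: f = μ_s N.
P is parallel to the surface, so N = m g cos θ = 2470 N.
Along the incline: P = m g sin θ + μ_s N = 1440 + 0.32×2470 = 2230 N.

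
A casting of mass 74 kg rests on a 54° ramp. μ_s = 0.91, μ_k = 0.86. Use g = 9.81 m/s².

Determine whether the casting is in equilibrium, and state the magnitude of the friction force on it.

N = m g cos θ = 427 N.
Down-slope weight component: m g sin θ = 587 N.
μ_s N = 388 N.
587 > 388 N, so it slides; kinetic friction f = μ_k N = 0.86×427 = 367 N.

f ≈ 367 N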